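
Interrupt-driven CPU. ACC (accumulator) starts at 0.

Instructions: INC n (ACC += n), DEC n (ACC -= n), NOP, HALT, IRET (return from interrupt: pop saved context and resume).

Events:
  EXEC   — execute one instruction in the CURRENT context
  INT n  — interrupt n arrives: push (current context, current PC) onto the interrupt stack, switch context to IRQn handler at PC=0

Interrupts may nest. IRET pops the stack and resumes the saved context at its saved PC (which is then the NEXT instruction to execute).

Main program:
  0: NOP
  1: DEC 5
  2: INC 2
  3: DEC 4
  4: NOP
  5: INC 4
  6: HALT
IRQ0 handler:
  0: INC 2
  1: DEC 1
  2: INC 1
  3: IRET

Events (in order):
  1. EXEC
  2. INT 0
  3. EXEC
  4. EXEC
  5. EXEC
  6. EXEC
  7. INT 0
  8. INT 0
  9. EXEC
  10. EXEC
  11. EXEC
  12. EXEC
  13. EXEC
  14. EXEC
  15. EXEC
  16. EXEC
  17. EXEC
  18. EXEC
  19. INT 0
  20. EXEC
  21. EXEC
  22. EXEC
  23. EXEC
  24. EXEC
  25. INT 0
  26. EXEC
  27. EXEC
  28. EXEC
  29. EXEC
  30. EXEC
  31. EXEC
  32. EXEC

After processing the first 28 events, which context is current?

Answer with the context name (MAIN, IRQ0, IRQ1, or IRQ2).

Event 1 (EXEC): [MAIN] PC=0: NOP
Event 2 (INT 0): INT 0 arrives: push (MAIN, PC=1), enter IRQ0 at PC=0 (depth now 1)
Event 3 (EXEC): [IRQ0] PC=0: INC 2 -> ACC=2
Event 4 (EXEC): [IRQ0] PC=1: DEC 1 -> ACC=1
Event 5 (EXEC): [IRQ0] PC=2: INC 1 -> ACC=2
Event 6 (EXEC): [IRQ0] PC=3: IRET -> resume MAIN at PC=1 (depth now 0)
Event 7 (INT 0): INT 0 arrives: push (MAIN, PC=1), enter IRQ0 at PC=0 (depth now 1)
Event 8 (INT 0): INT 0 arrives: push (IRQ0, PC=0), enter IRQ0 at PC=0 (depth now 2)
Event 9 (EXEC): [IRQ0] PC=0: INC 2 -> ACC=4
Event 10 (EXEC): [IRQ0] PC=1: DEC 1 -> ACC=3
Event 11 (EXEC): [IRQ0] PC=2: INC 1 -> ACC=4
Event 12 (EXEC): [IRQ0] PC=3: IRET -> resume IRQ0 at PC=0 (depth now 1)
Event 13 (EXEC): [IRQ0] PC=0: INC 2 -> ACC=6
Event 14 (EXEC): [IRQ0] PC=1: DEC 1 -> ACC=5
Event 15 (EXEC): [IRQ0] PC=2: INC 1 -> ACC=6
Event 16 (EXEC): [IRQ0] PC=3: IRET -> resume MAIN at PC=1 (depth now 0)
Event 17 (EXEC): [MAIN] PC=1: DEC 5 -> ACC=1
Event 18 (EXEC): [MAIN] PC=2: INC 2 -> ACC=3
Event 19 (INT 0): INT 0 arrives: push (MAIN, PC=3), enter IRQ0 at PC=0 (depth now 1)
Event 20 (EXEC): [IRQ0] PC=0: INC 2 -> ACC=5
Event 21 (EXEC): [IRQ0] PC=1: DEC 1 -> ACC=4
Event 22 (EXEC): [IRQ0] PC=2: INC 1 -> ACC=5
Event 23 (EXEC): [IRQ0] PC=3: IRET -> resume MAIN at PC=3 (depth now 0)
Event 24 (EXEC): [MAIN] PC=3: DEC 4 -> ACC=1
Event 25 (INT 0): INT 0 arrives: push (MAIN, PC=4), enter IRQ0 at PC=0 (depth now 1)
Event 26 (EXEC): [IRQ0] PC=0: INC 2 -> ACC=3
Event 27 (EXEC): [IRQ0] PC=1: DEC 1 -> ACC=2
Event 28 (EXEC): [IRQ0] PC=2: INC 1 -> ACC=3

Answer: IRQ0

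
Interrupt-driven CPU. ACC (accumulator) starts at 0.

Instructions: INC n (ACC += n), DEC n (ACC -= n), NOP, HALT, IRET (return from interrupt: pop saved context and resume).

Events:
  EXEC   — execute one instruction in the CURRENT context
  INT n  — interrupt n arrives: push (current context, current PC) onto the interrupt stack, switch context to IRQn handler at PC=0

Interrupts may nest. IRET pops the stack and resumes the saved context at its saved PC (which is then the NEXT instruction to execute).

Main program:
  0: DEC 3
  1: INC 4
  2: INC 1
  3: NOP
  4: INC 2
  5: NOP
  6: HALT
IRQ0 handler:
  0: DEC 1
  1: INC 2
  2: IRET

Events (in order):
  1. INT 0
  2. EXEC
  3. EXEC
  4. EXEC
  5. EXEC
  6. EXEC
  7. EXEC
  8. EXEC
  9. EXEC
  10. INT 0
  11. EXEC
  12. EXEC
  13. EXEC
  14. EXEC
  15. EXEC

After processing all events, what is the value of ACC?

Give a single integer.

Event 1 (INT 0): INT 0 arrives: push (MAIN, PC=0), enter IRQ0 at PC=0 (depth now 1)
Event 2 (EXEC): [IRQ0] PC=0: DEC 1 -> ACC=-1
Event 3 (EXEC): [IRQ0] PC=1: INC 2 -> ACC=1
Event 4 (EXEC): [IRQ0] PC=2: IRET -> resume MAIN at PC=0 (depth now 0)
Event 5 (EXEC): [MAIN] PC=0: DEC 3 -> ACC=-2
Event 6 (EXEC): [MAIN] PC=1: INC 4 -> ACC=2
Event 7 (EXEC): [MAIN] PC=2: INC 1 -> ACC=3
Event 8 (EXEC): [MAIN] PC=3: NOP
Event 9 (EXEC): [MAIN] PC=4: INC 2 -> ACC=5
Event 10 (INT 0): INT 0 arrives: push (MAIN, PC=5), enter IRQ0 at PC=0 (depth now 1)
Event 11 (EXEC): [IRQ0] PC=0: DEC 1 -> ACC=4
Event 12 (EXEC): [IRQ0] PC=1: INC 2 -> ACC=6
Event 13 (EXEC): [IRQ0] PC=2: IRET -> resume MAIN at PC=5 (depth now 0)
Event 14 (EXEC): [MAIN] PC=5: NOP
Event 15 (EXEC): [MAIN] PC=6: HALT

Answer: 6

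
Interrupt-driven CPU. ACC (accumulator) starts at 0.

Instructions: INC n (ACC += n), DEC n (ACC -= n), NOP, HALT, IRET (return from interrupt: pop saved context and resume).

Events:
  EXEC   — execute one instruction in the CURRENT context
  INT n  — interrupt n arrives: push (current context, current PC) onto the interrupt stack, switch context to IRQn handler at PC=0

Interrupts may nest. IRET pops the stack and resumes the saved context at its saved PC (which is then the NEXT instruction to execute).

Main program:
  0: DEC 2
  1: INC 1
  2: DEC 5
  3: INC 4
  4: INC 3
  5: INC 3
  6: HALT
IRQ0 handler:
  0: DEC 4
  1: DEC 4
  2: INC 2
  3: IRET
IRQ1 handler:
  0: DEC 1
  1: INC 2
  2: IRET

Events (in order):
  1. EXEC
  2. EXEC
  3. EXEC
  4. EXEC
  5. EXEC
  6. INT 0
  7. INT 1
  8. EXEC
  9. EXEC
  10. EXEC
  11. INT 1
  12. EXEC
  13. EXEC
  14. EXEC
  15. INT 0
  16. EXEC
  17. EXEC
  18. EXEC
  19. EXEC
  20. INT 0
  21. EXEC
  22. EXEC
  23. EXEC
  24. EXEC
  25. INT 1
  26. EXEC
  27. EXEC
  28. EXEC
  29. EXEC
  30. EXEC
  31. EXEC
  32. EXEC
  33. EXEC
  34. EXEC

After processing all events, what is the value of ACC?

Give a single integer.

Answer: -11

Derivation:
Event 1 (EXEC): [MAIN] PC=0: DEC 2 -> ACC=-2
Event 2 (EXEC): [MAIN] PC=1: INC 1 -> ACC=-1
Event 3 (EXEC): [MAIN] PC=2: DEC 5 -> ACC=-6
Event 4 (EXEC): [MAIN] PC=3: INC 4 -> ACC=-2
Event 5 (EXEC): [MAIN] PC=4: INC 3 -> ACC=1
Event 6 (INT 0): INT 0 arrives: push (MAIN, PC=5), enter IRQ0 at PC=0 (depth now 1)
Event 7 (INT 1): INT 1 arrives: push (IRQ0, PC=0), enter IRQ1 at PC=0 (depth now 2)
Event 8 (EXEC): [IRQ1] PC=0: DEC 1 -> ACC=0
Event 9 (EXEC): [IRQ1] PC=1: INC 2 -> ACC=2
Event 10 (EXEC): [IRQ1] PC=2: IRET -> resume IRQ0 at PC=0 (depth now 1)
Event 11 (INT 1): INT 1 arrives: push (IRQ0, PC=0), enter IRQ1 at PC=0 (depth now 2)
Event 12 (EXEC): [IRQ1] PC=0: DEC 1 -> ACC=1
Event 13 (EXEC): [IRQ1] PC=1: INC 2 -> ACC=3
Event 14 (EXEC): [IRQ1] PC=2: IRET -> resume IRQ0 at PC=0 (depth now 1)
Event 15 (INT 0): INT 0 arrives: push (IRQ0, PC=0), enter IRQ0 at PC=0 (depth now 2)
Event 16 (EXEC): [IRQ0] PC=0: DEC 4 -> ACC=-1
Event 17 (EXEC): [IRQ0] PC=1: DEC 4 -> ACC=-5
Event 18 (EXEC): [IRQ0] PC=2: INC 2 -> ACC=-3
Event 19 (EXEC): [IRQ0] PC=3: IRET -> resume IRQ0 at PC=0 (depth now 1)
Event 20 (INT 0): INT 0 arrives: push (IRQ0, PC=0), enter IRQ0 at PC=0 (depth now 2)
Event 21 (EXEC): [IRQ0] PC=0: DEC 4 -> ACC=-7
Event 22 (EXEC): [IRQ0] PC=1: DEC 4 -> ACC=-11
Event 23 (EXEC): [IRQ0] PC=2: INC 2 -> ACC=-9
Event 24 (EXEC): [IRQ0] PC=3: IRET -> resume IRQ0 at PC=0 (depth now 1)
Event 25 (INT 1): INT 1 arrives: push (IRQ0, PC=0), enter IRQ1 at PC=0 (depth now 2)
Event 26 (EXEC): [IRQ1] PC=0: DEC 1 -> ACC=-10
Event 27 (EXEC): [IRQ1] PC=1: INC 2 -> ACC=-8
Event 28 (EXEC): [IRQ1] PC=2: IRET -> resume IRQ0 at PC=0 (depth now 1)
Event 29 (EXEC): [IRQ0] PC=0: DEC 4 -> ACC=-12
Event 30 (EXEC): [IRQ0] PC=1: DEC 4 -> ACC=-16
Event 31 (EXEC): [IRQ0] PC=2: INC 2 -> ACC=-14
Event 32 (EXEC): [IRQ0] PC=3: IRET -> resume MAIN at PC=5 (depth now 0)
Event 33 (EXEC): [MAIN] PC=5: INC 3 -> ACC=-11
Event 34 (EXEC): [MAIN] PC=6: HALT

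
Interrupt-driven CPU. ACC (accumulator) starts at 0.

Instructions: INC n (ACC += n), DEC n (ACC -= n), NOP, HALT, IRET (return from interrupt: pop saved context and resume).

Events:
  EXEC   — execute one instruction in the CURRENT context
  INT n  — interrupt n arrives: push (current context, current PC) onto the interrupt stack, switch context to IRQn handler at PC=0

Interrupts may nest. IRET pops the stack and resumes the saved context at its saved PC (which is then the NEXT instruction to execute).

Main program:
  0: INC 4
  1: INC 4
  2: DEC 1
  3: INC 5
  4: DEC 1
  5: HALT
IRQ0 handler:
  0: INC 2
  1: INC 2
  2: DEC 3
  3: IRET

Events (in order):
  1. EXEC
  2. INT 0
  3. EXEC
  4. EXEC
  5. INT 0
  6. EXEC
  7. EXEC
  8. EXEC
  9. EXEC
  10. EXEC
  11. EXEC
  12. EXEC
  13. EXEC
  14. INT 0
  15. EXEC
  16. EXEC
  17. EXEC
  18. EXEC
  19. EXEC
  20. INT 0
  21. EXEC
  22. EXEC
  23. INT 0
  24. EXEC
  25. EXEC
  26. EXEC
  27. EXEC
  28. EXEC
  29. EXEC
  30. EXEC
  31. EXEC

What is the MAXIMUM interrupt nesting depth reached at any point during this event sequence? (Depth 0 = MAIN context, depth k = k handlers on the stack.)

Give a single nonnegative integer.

Answer: 2

Derivation:
Event 1 (EXEC): [MAIN] PC=0: INC 4 -> ACC=4 [depth=0]
Event 2 (INT 0): INT 0 arrives: push (MAIN, PC=1), enter IRQ0 at PC=0 (depth now 1) [depth=1]
Event 3 (EXEC): [IRQ0] PC=0: INC 2 -> ACC=6 [depth=1]
Event 4 (EXEC): [IRQ0] PC=1: INC 2 -> ACC=8 [depth=1]
Event 5 (INT 0): INT 0 arrives: push (IRQ0, PC=2), enter IRQ0 at PC=0 (depth now 2) [depth=2]
Event 6 (EXEC): [IRQ0] PC=0: INC 2 -> ACC=10 [depth=2]
Event 7 (EXEC): [IRQ0] PC=1: INC 2 -> ACC=12 [depth=2]
Event 8 (EXEC): [IRQ0] PC=2: DEC 3 -> ACC=9 [depth=2]
Event 9 (EXEC): [IRQ0] PC=3: IRET -> resume IRQ0 at PC=2 (depth now 1) [depth=1]
Event 10 (EXEC): [IRQ0] PC=2: DEC 3 -> ACC=6 [depth=1]
Event 11 (EXEC): [IRQ0] PC=3: IRET -> resume MAIN at PC=1 (depth now 0) [depth=0]
Event 12 (EXEC): [MAIN] PC=1: INC 4 -> ACC=10 [depth=0]
Event 13 (EXEC): [MAIN] PC=2: DEC 1 -> ACC=9 [depth=0]
Event 14 (INT 0): INT 0 arrives: push (MAIN, PC=3), enter IRQ0 at PC=0 (depth now 1) [depth=1]
Event 15 (EXEC): [IRQ0] PC=0: INC 2 -> ACC=11 [depth=1]
Event 16 (EXEC): [IRQ0] PC=1: INC 2 -> ACC=13 [depth=1]
Event 17 (EXEC): [IRQ0] PC=2: DEC 3 -> ACC=10 [depth=1]
Event 18 (EXEC): [IRQ0] PC=3: IRET -> resume MAIN at PC=3 (depth now 0) [depth=0]
Event 19 (EXEC): [MAIN] PC=3: INC 5 -> ACC=15 [depth=0]
Event 20 (INT 0): INT 0 arrives: push (MAIN, PC=4), enter IRQ0 at PC=0 (depth now 1) [depth=1]
Event 21 (EXEC): [IRQ0] PC=0: INC 2 -> ACC=17 [depth=1]
Event 22 (EXEC): [IRQ0] PC=1: INC 2 -> ACC=19 [depth=1]
Event 23 (INT 0): INT 0 arrives: push (IRQ0, PC=2), enter IRQ0 at PC=0 (depth now 2) [depth=2]
Event 24 (EXEC): [IRQ0] PC=0: INC 2 -> ACC=21 [depth=2]
Event 25 (EXEC): [IRQ0] PC=1: INC 2 -> ACC=23 [depth=2]
Event 26 (EXEC): [IRQ0] PC=2: DEC 3 -> ACC=20 [depth=2]
Event 27 (EXEC): [IRQ0] PC=3: IRET -> resume IRQ0 at PC=2 (depth now 1) [depth=1]
Event 28 (EXEC): [IRQ0] PC=2: DEC 3 -> ACC=17 [depth=1]
Event 29 (EXEC): [IRQ0] PC=3: IRET -> resume MAIN at PC=4 (depth now 0) [depth=0]
Event 30 (EXEC): [MAIN] PC=4: DEC 1 -> ACC=16 [depth=0]
Event 31 (EXEC): [MAIN] PC=5: HALT [depth=0]
Max depth observed: 2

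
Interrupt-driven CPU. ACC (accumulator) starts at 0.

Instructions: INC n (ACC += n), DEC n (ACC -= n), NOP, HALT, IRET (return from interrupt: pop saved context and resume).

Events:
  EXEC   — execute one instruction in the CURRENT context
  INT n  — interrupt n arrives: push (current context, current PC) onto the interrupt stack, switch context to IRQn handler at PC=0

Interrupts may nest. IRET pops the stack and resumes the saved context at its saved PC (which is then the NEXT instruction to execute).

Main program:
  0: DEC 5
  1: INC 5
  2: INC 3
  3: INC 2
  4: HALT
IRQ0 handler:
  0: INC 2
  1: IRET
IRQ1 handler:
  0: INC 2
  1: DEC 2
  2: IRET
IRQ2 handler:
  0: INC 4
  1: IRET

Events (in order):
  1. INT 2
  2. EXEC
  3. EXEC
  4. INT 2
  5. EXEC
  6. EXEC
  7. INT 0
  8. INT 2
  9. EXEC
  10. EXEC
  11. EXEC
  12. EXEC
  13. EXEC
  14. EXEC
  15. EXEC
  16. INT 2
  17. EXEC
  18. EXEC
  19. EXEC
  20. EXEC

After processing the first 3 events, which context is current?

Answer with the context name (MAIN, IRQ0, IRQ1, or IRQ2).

Answer: MAIN

Derivation:
Event 1 (INT 2): INT 2 arrives: push (MAIN, PC=0), enter IRQ2 at PC=0 (depth now 1)
Event 2 (EXEC): [IRQ2] PC=0: INC 4 -> ACC=4
Event 3 (EXEC): [IRQ2] PC=1: IRET -> resume MAIN at PC=0 (depth now 0)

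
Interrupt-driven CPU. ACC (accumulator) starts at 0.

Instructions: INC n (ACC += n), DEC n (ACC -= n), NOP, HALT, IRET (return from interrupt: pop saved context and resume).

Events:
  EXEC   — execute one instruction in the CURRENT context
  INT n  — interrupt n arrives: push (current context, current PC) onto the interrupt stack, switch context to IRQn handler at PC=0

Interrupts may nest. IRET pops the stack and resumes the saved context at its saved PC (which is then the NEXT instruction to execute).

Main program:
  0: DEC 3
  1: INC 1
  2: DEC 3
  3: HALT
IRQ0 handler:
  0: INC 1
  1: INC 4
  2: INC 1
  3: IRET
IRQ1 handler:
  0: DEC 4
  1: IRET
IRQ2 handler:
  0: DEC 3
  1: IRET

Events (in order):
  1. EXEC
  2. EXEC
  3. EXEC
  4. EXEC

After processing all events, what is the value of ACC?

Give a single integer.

Answer: -5

Derivation:
Event 1 (EXEC): [MAIN] PC=0: DEC 3 -> ACC=-3
Event 2 (EXEC): [MAIN] PC=1: INC 1 -> ACC=-2
Event 3 (EXEC): [MAIN] PC=2: DEC 3 -> ACC=-5
Event 4 (EXEC): [MAIN] PC=3: HALT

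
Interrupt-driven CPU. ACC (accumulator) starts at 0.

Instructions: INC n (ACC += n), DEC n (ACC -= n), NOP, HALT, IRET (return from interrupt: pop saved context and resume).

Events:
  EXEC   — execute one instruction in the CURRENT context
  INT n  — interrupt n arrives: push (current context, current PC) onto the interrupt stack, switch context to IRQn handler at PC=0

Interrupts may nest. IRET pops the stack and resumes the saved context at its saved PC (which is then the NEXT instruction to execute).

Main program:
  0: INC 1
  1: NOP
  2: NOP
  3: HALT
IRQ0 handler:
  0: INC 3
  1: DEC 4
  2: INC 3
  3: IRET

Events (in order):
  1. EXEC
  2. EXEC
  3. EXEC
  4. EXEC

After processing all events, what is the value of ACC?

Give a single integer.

Event 1 (EXEC): [MAIN] PC=0: INC 1 -> ACC=1
Event 2 (EXEC): [MAIN] PC=1: NOP
Event 3 (EXEC): [MAIN] PC=2: NOP
Event 4 (EXEC): [MAIN] PC=3: HALT

Answer: 1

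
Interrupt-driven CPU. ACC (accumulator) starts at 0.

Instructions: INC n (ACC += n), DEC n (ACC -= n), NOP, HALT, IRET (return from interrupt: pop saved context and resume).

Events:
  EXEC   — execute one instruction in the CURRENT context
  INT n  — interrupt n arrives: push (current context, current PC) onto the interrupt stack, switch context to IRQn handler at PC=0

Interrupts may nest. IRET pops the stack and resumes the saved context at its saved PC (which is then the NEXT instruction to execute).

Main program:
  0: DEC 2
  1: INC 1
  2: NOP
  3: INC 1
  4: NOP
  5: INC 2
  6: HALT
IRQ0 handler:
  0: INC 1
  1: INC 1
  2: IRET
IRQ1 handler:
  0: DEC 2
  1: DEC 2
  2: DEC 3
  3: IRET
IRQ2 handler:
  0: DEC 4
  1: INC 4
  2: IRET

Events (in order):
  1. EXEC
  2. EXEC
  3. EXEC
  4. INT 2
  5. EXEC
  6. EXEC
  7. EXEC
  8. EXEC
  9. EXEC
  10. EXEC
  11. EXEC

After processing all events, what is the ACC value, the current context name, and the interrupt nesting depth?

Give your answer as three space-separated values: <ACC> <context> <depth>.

Event 1 (EXEC): [MAIN] PC=0: DEC 2 -> ACC=-2
Event 2 (EXEC): [MAIN] PC=1: INC 1 -> ACC=-1
Event 3 (EXEC): [MAIN] PC=2: NOP
Event 4 (INT 2): INT 2 arrives: push (MAIN, PC=3), enter IRQ2 at PC=0 (depth now 1)
Event 5 (EXEC): [IRQ2] PC=0: DEC 4 -> ACC=-5
Event 6 (EXEC): [IRQ2] PC=1: INC 4 -> ACC=-1
Event 7 (EXEC): [IRQ2] PC=2: IRET -> resume MAIN at PC=3 (depth now 0)
Event 8 (EXEC): [MAIN] PC=3: INC 1 -> ACC=0
Event 9 (EXEC): [MAIN] PC=4: NOP
Event 10 (EXEC): [MAIN] PC=5: INC 2 -> ACC=2
Event 11 (EXEC): [MAIN] PC=6: HALT

Answer: 2 MAIN 0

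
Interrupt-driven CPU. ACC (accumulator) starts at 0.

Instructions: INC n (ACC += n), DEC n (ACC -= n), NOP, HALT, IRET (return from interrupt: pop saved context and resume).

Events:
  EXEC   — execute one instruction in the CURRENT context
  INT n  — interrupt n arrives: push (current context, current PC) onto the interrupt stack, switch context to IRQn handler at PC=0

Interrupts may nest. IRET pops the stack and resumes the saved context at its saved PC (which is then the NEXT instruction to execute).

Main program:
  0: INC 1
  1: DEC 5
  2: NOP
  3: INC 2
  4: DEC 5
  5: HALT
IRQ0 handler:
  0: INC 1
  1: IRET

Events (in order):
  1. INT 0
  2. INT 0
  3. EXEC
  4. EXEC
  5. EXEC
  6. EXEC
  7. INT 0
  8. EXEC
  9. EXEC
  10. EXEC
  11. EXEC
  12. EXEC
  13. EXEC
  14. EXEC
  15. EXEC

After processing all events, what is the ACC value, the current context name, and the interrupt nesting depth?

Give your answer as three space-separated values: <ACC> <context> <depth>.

Event 1 (INT 0): INT 0 arrives: push (MAIN, PC=0), enter IRQ0 at PC=0 (depth now 1)
Event 2 (INT 0): INT 0 arrives: push (IRQ0, PC=0), enter IRQ0 at PC=0 (depth now 2)
Event 3 (EXEC): [IRQ0] PC=0: INC 1 -> ACC=1
Event 4 (EXEC): [IRQ0] PC=1: IRET -> resume IRQ0 at PC=0 (depth now 1)
Event 5 (EXEC): [IRQ0] PC=0: INC 1 -> ACC=2
Event 6 (EXEC): [IRQ0] PC=1: IRET -> resume MAIN at PC=0 (depth now 0)
Event 7 (INT 0): INT 0 arrives: push (MAIN, PC=0), enter IRQ0 at PC=0 (depth now 1)
Event 8 (EXEC): [IRQ0] PC=0: INC 1 -> ACC=3
Event 9 (EXEC): [IRQ0] PC=1: IRET -> resume MAIN at PC=0 (depth now 0)
Event 10 (EXEC): [MAIN] PC=0: INC 1 -> ACC=4
Event 11 (EXEC): [MAIN] PC=1: DEC 5 -> ACC=-1
Event 12 (EXEC): [MAIN] PC=2: NOP
Event 13 (EXEC): [MAIN] PC=3: INC 2 -> ACC=1
Event 14 (EXEC): [MAIN] PC=4: DEC 5 -> ACC=-4
Event 15 (EXEC): [MAIN] PC=5: HALT

Answer: -4 MAIN 0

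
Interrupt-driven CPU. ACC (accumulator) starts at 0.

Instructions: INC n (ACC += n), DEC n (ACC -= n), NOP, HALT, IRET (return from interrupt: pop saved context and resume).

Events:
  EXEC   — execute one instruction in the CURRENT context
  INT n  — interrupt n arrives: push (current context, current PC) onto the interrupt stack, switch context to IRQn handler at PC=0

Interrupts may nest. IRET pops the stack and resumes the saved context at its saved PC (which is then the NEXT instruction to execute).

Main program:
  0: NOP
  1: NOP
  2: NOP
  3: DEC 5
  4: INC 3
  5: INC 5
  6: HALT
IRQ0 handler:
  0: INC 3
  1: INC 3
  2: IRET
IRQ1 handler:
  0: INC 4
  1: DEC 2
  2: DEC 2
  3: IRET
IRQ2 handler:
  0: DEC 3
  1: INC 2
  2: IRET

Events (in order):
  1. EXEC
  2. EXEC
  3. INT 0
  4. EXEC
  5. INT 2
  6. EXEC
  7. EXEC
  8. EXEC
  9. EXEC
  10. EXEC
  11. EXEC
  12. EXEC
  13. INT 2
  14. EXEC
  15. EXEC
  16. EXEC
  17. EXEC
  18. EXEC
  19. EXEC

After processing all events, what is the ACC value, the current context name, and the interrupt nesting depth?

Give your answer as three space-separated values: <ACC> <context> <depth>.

Answer: 7 MAIN 0

Derivation:
Event 1 (EXEC): [MAIN] PC=0: NOP
Event 2 (EXEC): [MAIN] PC=1: NOP
Event 3 (INT 0): INT 0 arrives: push (MAIN, PC=2), enter IRQ0 at PC=0 (depth now 1)
Event 4 (EXEC): [IRQ0] PC=0: INC 3 -> ACC=3
Event 5 (INT 2): INT 2 arrives: push (IRQ0, PC=1), enter IRQ2 at PC=0 (depth now 2)
Event 6 (EXEC): [IRQ2] PC=0: DEC 3 -> ACC=0
Event 7 (EXEC): [IRQ2] PC=1: INC 2 -> ACC=2
Event 8 (EXEC): [IRQ2] PC=2: IRET -> resume IRQ0 at PC=1 (depth now 1)
Event 9 (EXEC): [IRQ0] PC=1: INC 3 -> ACC=5
Event 10 (EXEC): [IRQ0] PC=2: IRET -> resume MAIN at PC=2 (depth now 0)
Event 11 (EXEC): [MAIN] PC=2: NOP
Event 12 (EXEC): [MAIN] PC=3: DEC 5 -> ACC=0
Event 13 (INT 2): INT 2 arrives: push (MAIN, PC=4), enter IRQ2 at PC=0 (depth now 1)
Event 14 (EXEC): [IRQ2] PC=0: DEC 3 -> ACC=-3
Event 15 (EXEC): [IRQ2] PC=1: INC 2 -> ACC=-1
Event 16 (EXEC): [IRQ2] PC=2: IRET -> resume MAIN at PC=4 (depth now 0)
Event 17 (EXEC): [MAIN] PC=4: INC 3 -> ACC=2
Event 18 (EXEC): [MAIN] PC=5: INC 5 -> ACC=7
Event 19 (EXEC): [MAIN] PC=6: HALT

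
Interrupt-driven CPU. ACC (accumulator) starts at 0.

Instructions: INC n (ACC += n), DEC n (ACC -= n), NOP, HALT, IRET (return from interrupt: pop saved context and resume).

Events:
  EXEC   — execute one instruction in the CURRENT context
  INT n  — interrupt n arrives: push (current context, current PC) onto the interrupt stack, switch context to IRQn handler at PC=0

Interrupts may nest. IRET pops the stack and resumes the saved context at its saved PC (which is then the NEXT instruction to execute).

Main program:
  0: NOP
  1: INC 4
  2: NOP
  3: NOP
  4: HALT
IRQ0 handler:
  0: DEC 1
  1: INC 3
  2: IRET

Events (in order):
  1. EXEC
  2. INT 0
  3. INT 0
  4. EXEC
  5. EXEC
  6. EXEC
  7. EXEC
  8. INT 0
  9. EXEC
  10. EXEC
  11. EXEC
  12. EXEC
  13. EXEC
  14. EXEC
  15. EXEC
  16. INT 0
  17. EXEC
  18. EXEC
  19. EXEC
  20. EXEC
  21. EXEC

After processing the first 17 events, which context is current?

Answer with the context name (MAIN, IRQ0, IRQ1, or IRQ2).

Event 1 (EXEC): [MAIN] PC=0: NOP
Event 2 (INT 0): INT 0 arrives: push (MAIN, PC=1), enter IRQ0 at PC=0 (depth now 1)
Event 3 (INT 0): INT 0 arrives: push (IRQ0, PC=0), enter IRQ0 at PC=0 (depth now 2)
Event 4 (EXEC): [IRQ0] PC=0: DEC 1 -> ACC=-1
Event 5 (EXEC): [IRQ0] PC=1: INC 3 -> ACC=2
Event 6 (EXEC): [IRQ0] PC=2: IRET -> resume IRQ0 at PC=0 (depth now 1)
Event 7 (EXEC): [IRQ0] PC=0: DEC 1 -> ACC=1
Event 8 (INT 0): INT 0 arrives: push (IRQ0, PC=1), enter IRQ0 at PC=0 (depth now 2)
Event 9 (EXEC): [IRQ0] PC=0: DEC 1 -> ACC=0
Event 10 (EXEC): [IRQ0] PC=1: INC 3 -> ACC=3
Event 11 (EXEC): [IRQ0] PC=2: IRET -> resume IRQ0 at PC=1 (depth now 1)
Event 12 (EXEC): [IRQ0] PC=1: INC 3 -> ACC=6
Event 13 (EXEC): [IRQ0] PC=2: IRET -> resume MAIN at PC=1 (depth now 0)
Event 14 (EXEC): [MAIN] PC=1: INC 4 -> ACC=10
Event 15 (EXEC): [MAIN] PC=2: NOP
Event 16 (INT 0): INT 0 arrives: push (MAIN, PC=3), enter IRQ0 at PC=0 (depth now 1)
Event 17 (EXEC): [IRQ0] PC=0: DEC 1 -> ACC=9

Answer: IRQ0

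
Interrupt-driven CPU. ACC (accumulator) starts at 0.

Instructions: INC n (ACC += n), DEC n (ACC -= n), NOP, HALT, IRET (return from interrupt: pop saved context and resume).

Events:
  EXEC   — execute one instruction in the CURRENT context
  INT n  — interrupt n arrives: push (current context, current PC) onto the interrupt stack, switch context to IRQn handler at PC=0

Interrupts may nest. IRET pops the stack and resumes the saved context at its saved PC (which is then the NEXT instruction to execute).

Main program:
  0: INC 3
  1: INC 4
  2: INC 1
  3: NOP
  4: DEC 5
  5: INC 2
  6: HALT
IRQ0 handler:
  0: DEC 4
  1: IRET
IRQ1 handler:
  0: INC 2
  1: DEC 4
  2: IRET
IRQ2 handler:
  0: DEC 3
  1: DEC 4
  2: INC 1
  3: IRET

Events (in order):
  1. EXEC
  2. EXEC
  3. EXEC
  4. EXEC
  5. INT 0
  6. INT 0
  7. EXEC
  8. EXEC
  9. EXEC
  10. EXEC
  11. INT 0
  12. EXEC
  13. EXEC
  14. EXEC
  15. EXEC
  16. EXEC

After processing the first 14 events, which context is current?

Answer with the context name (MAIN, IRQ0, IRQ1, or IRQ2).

Answer: MAIN

Derivation:
Event 1 (EXEC): [MAIN] PC=0: INC 3 -> ACC=3
Event 2 (EXEC): [MAIN] PC=1: INC 4 -> ACC=7
Event 3 (EXEC): [MAIN] PC=2: INC 1 -> ACC=8
Event 4 (EXEC): [MAIN] PC=3: NOP
Event 5 (INT 0): INT 0 arrives: push (MAIN, PC=4), enter IRQ0 at PC=0 (depth now 1)
Event 6 (INT 0): INT 0 arrives: push (IRQ0, PC=0), enter IRQ0 at PC=0 (depth now 2)
Event 7 (EXEC): [IRQ0] PC=0: DEC 4 -> ACC=4
Event 8 (EXEC): [IRQ0] PC=1: IRET -> resume IRQ0 at PC=0 (depth now 1)
Event 9 (EXEC): [IRQ0] PC=0: DEC 4 -> ACC=0
Event 10 (EXEC): [IRQ0] PC=1: IRET -> resume MAIN at PC=4 (depth now 0)
Event 11 (INT 0): INT 0 arrives: push (MAIN, PC=4), enter IRQ0 at PC=0 (depth now 1)
Event 12 (EXEC): [IRQ0] PC=0: DEC 4 -> ACC=-4
Event 13 (EXEC): [IRQ0] PC=1: IRET -> resume MAIN at PC=4 (depth now 0)
Event 14 (EXEC): [MAIN] PC=4: DEC 5 -> ACC=-9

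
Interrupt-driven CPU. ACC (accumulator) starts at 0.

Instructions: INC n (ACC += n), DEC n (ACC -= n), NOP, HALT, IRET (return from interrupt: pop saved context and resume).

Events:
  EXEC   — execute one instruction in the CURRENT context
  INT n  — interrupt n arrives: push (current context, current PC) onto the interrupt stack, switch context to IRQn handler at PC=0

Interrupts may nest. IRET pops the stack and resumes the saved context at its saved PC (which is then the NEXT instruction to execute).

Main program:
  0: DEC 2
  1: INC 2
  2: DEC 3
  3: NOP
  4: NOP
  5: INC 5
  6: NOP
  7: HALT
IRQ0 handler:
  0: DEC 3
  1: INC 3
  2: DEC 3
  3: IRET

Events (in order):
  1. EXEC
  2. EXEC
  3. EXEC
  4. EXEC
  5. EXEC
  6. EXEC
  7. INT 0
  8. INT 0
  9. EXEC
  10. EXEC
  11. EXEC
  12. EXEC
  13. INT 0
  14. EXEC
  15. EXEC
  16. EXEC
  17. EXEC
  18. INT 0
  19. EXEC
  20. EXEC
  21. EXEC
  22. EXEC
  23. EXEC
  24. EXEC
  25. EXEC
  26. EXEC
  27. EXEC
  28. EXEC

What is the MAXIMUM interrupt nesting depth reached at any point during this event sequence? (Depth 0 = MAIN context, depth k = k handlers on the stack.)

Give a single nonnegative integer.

Event 1 (EXEC): [MAIN] PC=0: DEC 2 -> ACC=-2 [depth=0]
Event 2 (EXEC): [MAIN] PC=1: INC 2 -> ACC=0 [depth=0]
Event 3 (EXEC): [MAIN] PC=2: DEC 3 -> ACC=-3 [depth=0]
Event 4 (EXEC): [MAIN] PC=3: NOP [depth=0]
Event 5 (EXEC): [MAIN] PC=4: NOP [depth=0]
Event 6 (EXEC): [MAIN] PC=5: INC 5 -> ACC=2 [depth=0]
Event 7 (INT 0): INT 0 arrives: push (MAIN, PC=6), enter IRQ0 at PC=0 (depth now 1) [depth=1]
Event 8 (INT 0): INT 0 arrives: push (IRQ0, PC=0), enter IRQ0 at PC=0 (depth now 2) [depth=2]
Event 9 (EXEC): [IRQ0] PC=0: DEC 3 -> ACC=-1 [depth=2]
Event 10 (EXEC): [IRQ0] PC=1: INC 3 -> ACC=2 [depth=2]
Event 11 (EXEC): [IRQ0] PC=2: DEC 3 -> ACC=-1 [depth=2]
Event 12 (EXEC): [IRQ0] PC=3: IRET -> resume IRQ0 at PC=0 (depth now 1) [depth=1]
Event 13 (INT 0): INT 0 arrives: push (IRQ0, PC=0), enter IRQ0 at PC=0 (depth now 2) [depth=2]
Event 14 (EXEC): [IRQ0] PC=0: DEC 3 -> ACC=-4 [depth=2]
Event 15 (EXEC): [IRQ0] PC=1: INC 3 -> ACC=-1 [depth=2]
Event 16 (EXEC): [IRQ0] PC=2: DEC 3 -> ACC=-4 [depth=2]
Event 17 (EXEC): [IRQ0] PC=3: IRET -> resume IRQ0 at PC=0 (depth now 1) [depth=1]
Event 18 (INT 0): INT 0 arrives: push (IRQ0, PC=0), enter IRQ0 at PC=0 (depth now 2) [depth=2]
Event 19 (EXEC): [IRQ0] PC=0: DEC 3 -> ACC=-7 [depth=2]
Event 20 (EXEC): [IRQ0] PC=1: INC 3 -> ACC=-4 [depth=2]
Event 21 (EXEC): [IRQ0] PC=2: DEC 3 -> ACC=-7 [depth=2]
Event 22 (EXEC): [IRQ0] PC=3: IRET -> resume IRQ0 at PC=0 (depth now 1) [depth=1]
Event 23 (EXEC): [IRQ0] PC=0: DEC 3 -> ACC=-10 [depth=1]
Event 24 (EXEC): [IRQ0] PC=1: INC 3 -> ACC=-7 [depth=1]
Event 25 (EXEC): [IRQ0] PC=2: DEC 3 -> ACC=-10 [depth=1]
Event 26 (EXEC): [IRQ0] PC=3: IRET -> resume MAIN at PC=6 (depth now 0) [depth=0]
Event 27 (EXEC): [MAIN] PC=6: NOP [depth=0]
Event 28 (EXEC): [MAIN] PC=7: HALT [depth=0]
Max depth observed: 2

Answer: 2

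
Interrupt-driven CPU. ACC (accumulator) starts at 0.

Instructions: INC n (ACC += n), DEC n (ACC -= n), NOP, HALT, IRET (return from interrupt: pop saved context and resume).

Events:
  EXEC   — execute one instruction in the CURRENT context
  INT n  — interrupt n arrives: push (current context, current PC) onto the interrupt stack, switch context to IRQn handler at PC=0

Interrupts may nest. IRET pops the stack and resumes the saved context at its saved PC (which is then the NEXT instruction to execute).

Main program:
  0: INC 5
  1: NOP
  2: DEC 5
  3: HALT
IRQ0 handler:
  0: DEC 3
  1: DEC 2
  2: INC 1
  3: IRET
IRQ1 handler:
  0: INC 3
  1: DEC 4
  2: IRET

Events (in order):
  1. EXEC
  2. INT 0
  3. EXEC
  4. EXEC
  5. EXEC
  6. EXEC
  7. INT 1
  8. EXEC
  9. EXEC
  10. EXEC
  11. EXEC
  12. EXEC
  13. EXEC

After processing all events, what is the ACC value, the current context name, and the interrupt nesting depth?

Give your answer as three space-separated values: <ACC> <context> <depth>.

Event 1 (EXEC): [MAIN] PC=0: INC 5 -> ACC=5
Event 2 (INT 0): INT 0 arrives: push (MAIN, PC=1), enter IRQ0 at PC=0 (depth now 1)
Event 3 (EXEC): [IRQ0] PC=0: DEC 3 -> ACC=2
Event 4 (EXEC): [IRQ0] PC=1: DEC 2 -> ACC=0
Event 5 (EXEC): [IRQ0] PC=2: INC 1 -> ACC=1
Event 6 (EXEC): [IRQ0] PC=3: IRET -> resume MAIN at PC=1 (depth now 0)
Event 7 (INT 1): INT 1 arrives: push (MAIN, PC=1), enter IRQ1 at PC=0 (depth now 1)
Event 8 (EXEC): [IRQ1] PC=0: INC 3 -> ACC=4
Event 9 (EXEC): [IRQ1] PC=1: DEC 4 -> ACC=0
Event 10 (EXEC): [IRQ1] PC=2: IRET -> resume MAIN at PC=1 (depth now 0)
Event 11 (EXEC): [MAIN] PC=1: NOP
Event 12 (EXEC): [MAIN] PC=2: DEC 5 -> ACC=-5
Event 13 (EXEC): [MAIN] PC=3: HALT

Answer: -5 MAIN 0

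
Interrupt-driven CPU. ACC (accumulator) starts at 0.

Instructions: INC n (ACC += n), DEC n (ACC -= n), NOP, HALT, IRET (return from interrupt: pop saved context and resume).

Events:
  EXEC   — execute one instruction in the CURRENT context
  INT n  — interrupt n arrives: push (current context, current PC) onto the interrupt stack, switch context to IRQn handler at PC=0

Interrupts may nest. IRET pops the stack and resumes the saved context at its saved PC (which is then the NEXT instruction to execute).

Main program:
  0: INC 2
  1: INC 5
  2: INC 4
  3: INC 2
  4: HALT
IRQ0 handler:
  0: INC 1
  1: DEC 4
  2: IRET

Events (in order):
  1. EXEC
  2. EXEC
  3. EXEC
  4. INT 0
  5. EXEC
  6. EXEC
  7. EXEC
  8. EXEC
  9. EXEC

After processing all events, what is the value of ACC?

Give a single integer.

Event 1 (EXEC): [MAIN] PC=0: INC 2 -> ACC=2
Event 2 (EXEC): [MAIN] PC=1: INC 5 -> ACC=7
Event 3 (EXEC): [MAIN] PC=2: INC 4 -> ACC=11
Event 4 (INT 0): INT 0 arrives: push (MAIN, PC=3), enter IRQ0 at PC=0 (depth now 1)
Event 5 (EXEC): [IRQ0] PC=0: INC 1 -> ACC=12
Event 6 (EXEC): [IRQ0] PC=1: DEC 4 -> ACC=8
Event 7 (EXEC): [IRQ0] PC=2: IRET -> resume MAIN at PC=3 (depth now 0)
Event 8 (EXEC): [MAIN] PC=3: INC 2 -> ACC=10
Event 9 (EXEC): [MAIN] PC=4: HALT

Answer: 10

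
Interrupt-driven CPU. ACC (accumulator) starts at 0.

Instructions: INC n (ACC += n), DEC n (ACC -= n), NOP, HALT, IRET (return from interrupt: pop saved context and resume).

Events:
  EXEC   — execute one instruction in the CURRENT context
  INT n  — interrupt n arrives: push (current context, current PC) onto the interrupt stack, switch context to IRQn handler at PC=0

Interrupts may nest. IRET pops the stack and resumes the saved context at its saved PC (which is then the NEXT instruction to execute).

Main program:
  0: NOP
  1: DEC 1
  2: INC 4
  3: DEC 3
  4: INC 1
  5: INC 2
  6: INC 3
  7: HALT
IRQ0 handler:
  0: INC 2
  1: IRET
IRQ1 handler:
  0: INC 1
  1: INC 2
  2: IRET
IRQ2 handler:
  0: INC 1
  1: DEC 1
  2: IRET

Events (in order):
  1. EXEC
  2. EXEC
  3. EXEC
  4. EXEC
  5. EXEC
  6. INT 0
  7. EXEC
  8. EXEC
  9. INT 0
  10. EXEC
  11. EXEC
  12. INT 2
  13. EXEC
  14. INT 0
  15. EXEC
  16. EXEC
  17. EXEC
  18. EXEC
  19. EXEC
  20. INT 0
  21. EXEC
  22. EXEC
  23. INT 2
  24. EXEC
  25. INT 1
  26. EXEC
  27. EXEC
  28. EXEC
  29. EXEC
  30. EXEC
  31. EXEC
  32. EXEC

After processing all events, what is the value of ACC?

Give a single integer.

Event 1 (EXEC): [MAIN] PC=0: NOP
Event 2 (EXEC): [MAIN] PC=1: DEC 1 -> ACC=-1
Event 3 (EXEC): [MAIN] PC=2: INC 4 -> ACC=3
Event 4 (EXEC): [MAIN] PC=3: DEC 3 -> ACC=0
Event 5 (EXEC): [MAIN] PC=4: INC 1 -> ACC=1
Event 6 (INT 0): INT 0 arrives: push (MAIN, PC=5), enter IRQ0 at PC=0 (depth now 1)
Event 7 (EXEC): [IRQ0] PC=0: INC 2 -> ACC=3
Event 8 (EXEC): [IRQ0] PC=1: IRET -> resume MAIN at PC=5 (depth now 0)
Event 9 (INT 0): INT 0 arrives: push (MAIN, PC=5), enter IRQ0 at PC=0 (depth now 1)
Event 10 (EXEC): [IRQ0] PC=0: INC 2 -> ACC=5
Event 11 (EXEC): [IRQ0] PC=1: IRET -> resume MAIN at PC=5 (depth now 0)
Event 12 (INT 2): INT 2 arrives: push (MAIN, PC=5), enter IRQ2 at PC=0 (depth now 1)
Event 13 (EXEC): [IRQ2] PC=0: INC 1 -> ACC=6
Event 14 (INT 0): INT 0 arrives: push (IRQ2, PC=1), enter IRQ0 at PC=0 (depth now 2)
Event 15 (EXEC): [IRQ0] PC=0: INC 2 -> ACC=8
Event 16 (EXEC): [IRQ0] PC=1: IRET -> resume IRQ2 at PC=1 (depth now 1)
Event 17 (EXEC): [IRQ2] PC=1: DEC 1 -> ACC=7
Event 18 (EXEC): [IRQ2] PC=2: IRET -> resume MAIN at PC=5 (depth now 0)
Event 19 (EXEC): [MAIN] PC=5: INC 2 -> ACC=9
Event 20 (INT 0): INT 0 arrives: push (MAIN, PC=6), enter IRQ0 at PC=0 (depth now 1)
Event 21 (EXEC): [IRQ0] PC=0: INC 2 -> ACC=11
Event 22 (EXEC): [IRQ0] PC=1: IRET -> resume MAIN at PC=6 (depth now 0)
Event 23 (INT 2): INT 2 arrives: push (MAIN, PC=6), enter IRQ2 at PC=0 (depth now 1)
Event 24 (EXEC): [IRQ2] PC=0: INC 1 -> ACC=12
Event 25 (INT 1): INT 1 arrives: push (IRQ2, PC=1), enter IRQ1 at PC=0 (depth now 2)
Event 26 (EXEC): [IRQ1] PC=0: INC 1 -> ACC=13
Event 27 (EXEC): [IRQ1] PC=1: INC 2 -> ACC=15
Event 28 (EXEC): [IRQ1] PC=2: IRET -> resume IRQ2 at PC=1 (depth now 1)
Event 29 (EXEC): [IRQ2] PC=1: DEC 1 -> ACC=14
Event 30 (EXEC): [IRQ2] PC=2: IRET -> resume MAIN at PC=6 (depth now 0)
Event 31 (EXEC): [MAIN] PC=6: INC 3 -> ACC=17
Event 32 (EXEC): [MAIN] PC=7: HALT

Answer: 17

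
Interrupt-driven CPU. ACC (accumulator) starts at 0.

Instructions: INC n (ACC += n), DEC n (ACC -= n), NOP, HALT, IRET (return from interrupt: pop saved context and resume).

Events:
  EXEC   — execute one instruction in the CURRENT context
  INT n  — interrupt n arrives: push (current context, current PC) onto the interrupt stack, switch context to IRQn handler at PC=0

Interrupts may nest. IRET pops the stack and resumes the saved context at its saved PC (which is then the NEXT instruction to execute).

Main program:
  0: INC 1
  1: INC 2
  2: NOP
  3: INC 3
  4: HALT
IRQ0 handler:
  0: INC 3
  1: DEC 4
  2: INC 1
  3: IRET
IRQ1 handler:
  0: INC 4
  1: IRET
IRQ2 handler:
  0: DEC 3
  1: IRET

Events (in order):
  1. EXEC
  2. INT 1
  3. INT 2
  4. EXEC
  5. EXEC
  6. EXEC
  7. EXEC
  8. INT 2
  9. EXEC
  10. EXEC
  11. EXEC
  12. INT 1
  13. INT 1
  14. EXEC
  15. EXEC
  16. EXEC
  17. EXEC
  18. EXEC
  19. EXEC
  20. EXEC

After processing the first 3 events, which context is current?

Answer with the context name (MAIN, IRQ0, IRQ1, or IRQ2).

Answer: IRQ2

Derivation:
Event 1 (EXEC): [MAIN] PC=0: INC 1 -> ACC=1
Event 2 (INT 1): INT 1 arrives: push (MAIN, PC=1), enter IRQ1 at PC=0 (depth now 1)
Event 3 (INT 2): INT 2 arrives: push (IRQ1, PC=0), enter IRQ2 at PC=0 (depth now 2)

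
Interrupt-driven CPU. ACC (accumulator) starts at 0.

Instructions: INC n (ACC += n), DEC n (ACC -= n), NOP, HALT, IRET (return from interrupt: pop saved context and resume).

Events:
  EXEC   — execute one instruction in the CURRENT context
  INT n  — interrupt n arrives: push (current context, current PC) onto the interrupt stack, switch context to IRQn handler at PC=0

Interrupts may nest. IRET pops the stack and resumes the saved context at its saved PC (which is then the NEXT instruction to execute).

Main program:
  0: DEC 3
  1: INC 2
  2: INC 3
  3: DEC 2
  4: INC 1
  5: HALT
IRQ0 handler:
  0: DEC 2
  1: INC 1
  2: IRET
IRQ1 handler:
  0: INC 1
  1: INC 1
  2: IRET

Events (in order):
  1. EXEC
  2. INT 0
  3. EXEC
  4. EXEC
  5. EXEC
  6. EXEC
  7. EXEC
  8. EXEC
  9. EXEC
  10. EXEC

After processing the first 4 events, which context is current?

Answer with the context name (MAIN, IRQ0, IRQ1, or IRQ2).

Event 1 (EXEC): [MAIN] PC=0: DEC 3 -> ACC=-3
Event 2 (INT 0): INT 0 arrives: push (MAIN, PC=1), enter IRQ0 at PC=0 (depth now 1)
Event 3 (EXEC): [IRQ0] PC=0: DEC 2 -> ACC=-5
Event 4 (EXEC): [IRQ0] PC=1: INC 1 -> ACC=-4

Answer: IRQ0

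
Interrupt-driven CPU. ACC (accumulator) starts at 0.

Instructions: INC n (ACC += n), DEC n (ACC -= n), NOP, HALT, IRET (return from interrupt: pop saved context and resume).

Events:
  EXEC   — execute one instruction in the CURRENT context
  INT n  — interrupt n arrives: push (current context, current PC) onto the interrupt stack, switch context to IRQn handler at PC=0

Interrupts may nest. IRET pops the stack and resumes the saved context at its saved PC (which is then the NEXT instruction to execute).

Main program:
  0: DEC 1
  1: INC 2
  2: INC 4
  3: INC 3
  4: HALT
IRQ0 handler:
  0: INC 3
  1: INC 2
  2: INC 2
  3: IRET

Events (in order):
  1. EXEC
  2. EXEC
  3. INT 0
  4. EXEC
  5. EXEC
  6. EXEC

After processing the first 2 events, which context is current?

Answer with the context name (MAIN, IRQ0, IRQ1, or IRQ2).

Event 1 (EXEC): [MAIN] PC=0: DEC 1 -> ACC=-1
Event 2 (EXEC): [MAIN] PC=1: INC 2 -> ACC=1

Answer: MAIN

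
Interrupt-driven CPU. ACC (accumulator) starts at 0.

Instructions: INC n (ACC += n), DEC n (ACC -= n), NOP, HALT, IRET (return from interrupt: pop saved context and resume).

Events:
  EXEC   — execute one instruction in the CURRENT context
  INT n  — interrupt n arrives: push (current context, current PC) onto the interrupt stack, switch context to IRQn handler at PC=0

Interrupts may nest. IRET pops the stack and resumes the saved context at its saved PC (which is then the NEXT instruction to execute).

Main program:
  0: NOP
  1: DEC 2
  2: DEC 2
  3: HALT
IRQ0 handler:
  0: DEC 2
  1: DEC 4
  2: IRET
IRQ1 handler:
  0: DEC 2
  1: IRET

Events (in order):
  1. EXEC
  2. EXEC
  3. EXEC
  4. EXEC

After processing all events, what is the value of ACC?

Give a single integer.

Event 1 (EXEC): [MAIN] PC=0: NOP
Event 2 (EXEC): [MAIN] PC=1: DEC 2 -> ACC=-2
Event 3 (EXEC): [MAIN] PC=2: DEC 2 -> ACC=-4
Event 4 (EXEC): [MAIN] PC=3: HALT

Answer: -4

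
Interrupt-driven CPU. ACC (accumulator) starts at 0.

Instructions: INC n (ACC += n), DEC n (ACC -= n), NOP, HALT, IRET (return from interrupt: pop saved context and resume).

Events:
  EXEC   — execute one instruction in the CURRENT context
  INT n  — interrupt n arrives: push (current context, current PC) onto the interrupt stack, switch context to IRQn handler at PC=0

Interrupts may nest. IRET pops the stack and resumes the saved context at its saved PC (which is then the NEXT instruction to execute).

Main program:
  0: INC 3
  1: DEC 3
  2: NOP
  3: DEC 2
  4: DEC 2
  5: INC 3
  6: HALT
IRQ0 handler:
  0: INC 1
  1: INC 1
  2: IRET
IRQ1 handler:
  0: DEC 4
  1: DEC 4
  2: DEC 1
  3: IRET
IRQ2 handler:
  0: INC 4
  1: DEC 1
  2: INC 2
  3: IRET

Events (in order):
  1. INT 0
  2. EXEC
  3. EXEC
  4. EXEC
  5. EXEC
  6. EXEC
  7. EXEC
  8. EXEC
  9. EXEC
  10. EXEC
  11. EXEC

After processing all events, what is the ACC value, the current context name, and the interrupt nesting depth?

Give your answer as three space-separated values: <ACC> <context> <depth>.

Event 1 (INT 0): INT 0 arrives: push (MAIN, PC=0), enter IRQ0 at PC=0 (depth now 1)
Event 2 (EXEC): [IRQ0] PC=0: INC 1 -> ACC=1
Event 3 (EXEC): [IRQ0] PC=1: INC 1 -> ACC=2
Event 4 (EXEC): [IRQ0] PC=2: IRET -> resume MAIN at PC=0 (depth now 0)
Event 5 (EXEC): [MAIN] PC=0: INC 3 -> ACC=5
Event 6 (EXEC): [MAIN] PC=1: DEC 3 -> ACC=2
Event 7 (EXEC): [MAIN] PC=2: NOP
Event 8 (EXEC): [MAIN] PC=3: DEC 2 -> ACC=0
Event 9 (EXEC): [MAIN] PC=4: DEC 2 -> ACC=-2
Event 10 (EXEC): [MAIN] PC=5: INC 3 -> ACC=1
Event 11 (EXEC): [MAIN] PC=6: HALT

Answer: 1 MAIN 0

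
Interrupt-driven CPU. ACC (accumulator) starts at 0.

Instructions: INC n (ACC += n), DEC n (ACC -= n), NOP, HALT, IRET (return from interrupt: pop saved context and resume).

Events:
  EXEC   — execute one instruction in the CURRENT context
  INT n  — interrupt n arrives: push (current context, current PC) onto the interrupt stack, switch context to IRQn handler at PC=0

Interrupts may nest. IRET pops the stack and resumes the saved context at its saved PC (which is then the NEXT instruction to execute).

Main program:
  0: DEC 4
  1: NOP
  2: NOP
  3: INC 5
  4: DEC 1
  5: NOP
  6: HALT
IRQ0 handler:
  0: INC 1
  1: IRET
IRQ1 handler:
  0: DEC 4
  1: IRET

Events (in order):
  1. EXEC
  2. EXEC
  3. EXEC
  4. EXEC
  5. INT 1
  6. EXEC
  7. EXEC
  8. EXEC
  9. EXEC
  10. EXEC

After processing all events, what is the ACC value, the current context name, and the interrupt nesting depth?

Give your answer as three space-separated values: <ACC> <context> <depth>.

Answer: -4 MAIN 0

Derivation:
Event 1 (EXEC): [MAIN] PC=0: DEC 4 -> ACC=-4
Event 2 (EXEC): [MAIN] PC=1: NOP
Event 3 (EXEC): [MAIN] PC=2: NOP
Event 4 (EXEC): [MAIN] PC=3: INC 5 -> ACC=1
Event 5 (INT 1): INT 1 arrives: push (MAIN, PC=4), enter IRQ1 at PC=0 (depth now 1)
Event 6 (EXEC): [IRQ1] PC=0: DEC 4 -> ACC=-3
Event 7 (EXEC): [IRQ1] PC=1: IRET -> resume MAIN at PC=4 (depth now 0)
Event 8 (EXEC): [MAIN] PC=4: DEC 1 -> ACC=-4
Event 9 (EXEC): [MAIN] PC=5: NOP
Event 10 (EXEC): [MAIN] PC=6: HALT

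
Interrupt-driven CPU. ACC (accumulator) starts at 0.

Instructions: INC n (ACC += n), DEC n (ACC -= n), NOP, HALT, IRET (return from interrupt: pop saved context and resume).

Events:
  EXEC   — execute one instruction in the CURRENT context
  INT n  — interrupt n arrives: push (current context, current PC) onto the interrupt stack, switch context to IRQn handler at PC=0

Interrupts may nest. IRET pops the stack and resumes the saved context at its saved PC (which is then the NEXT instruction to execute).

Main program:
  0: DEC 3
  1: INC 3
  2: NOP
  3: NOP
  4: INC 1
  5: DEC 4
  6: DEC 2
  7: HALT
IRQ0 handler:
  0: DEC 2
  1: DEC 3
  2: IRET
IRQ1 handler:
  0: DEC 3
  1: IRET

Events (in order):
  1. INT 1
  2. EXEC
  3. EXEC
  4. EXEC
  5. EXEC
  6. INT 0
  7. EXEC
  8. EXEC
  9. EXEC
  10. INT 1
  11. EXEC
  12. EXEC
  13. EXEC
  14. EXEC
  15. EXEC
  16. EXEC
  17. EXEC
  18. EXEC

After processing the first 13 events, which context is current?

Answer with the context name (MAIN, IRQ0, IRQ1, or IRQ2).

Answer: MAIN

Derivation:
Event 1 (INT 1): INT 1 arrives: push (MAIN, PC=0), enter IRQ1 at PC=0 (depth now 1)
Event 2 (EXEC): [IRQ1] PC=0: DEC 3 -> ACC=-3
Event 3 (EXEC): [IRQ1] PC=1: IRET -> resume MAIN at PC=0 (depth now 0)
Event 4 (EXEC): [MAIN] PC=0: DEC 3 -> ACC=-6
Event 5 (EXEC): [MAIN] PC=1: INC 3 -> ACC=-3
Event 6 (INT 0): INT 0 arrives: push (MAIN, PC=2), enter IRQ0 at PC=0 (depth now 1)
Event 7 (EXEC): [IRQ0] PC=0: DEC 2 -> ACC=-5
Event 8 (EXEC): [IRQ0] PC=1: DEC 3 -> ACC=-8
Event 9 (EXEC): [IRQ0] PC=2: IRET -> resume MAIN at PC=2 (depth now 0)
Event 10 (INT 1): INT 1 arrives: push (MAIN, PC=2), enter IRQ1 at PC=0 (depth now 1)
Event 11 (EXEC): [IRQ1] PC=0: DEC 3 -> ACC=-11
Event 12 (EXEC): [IRQ1] PC=1: IRET -> resume MAIN at PC=2 (depth now 0)
Event 13 (EXEC): [MAIN] PC=2: NOP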